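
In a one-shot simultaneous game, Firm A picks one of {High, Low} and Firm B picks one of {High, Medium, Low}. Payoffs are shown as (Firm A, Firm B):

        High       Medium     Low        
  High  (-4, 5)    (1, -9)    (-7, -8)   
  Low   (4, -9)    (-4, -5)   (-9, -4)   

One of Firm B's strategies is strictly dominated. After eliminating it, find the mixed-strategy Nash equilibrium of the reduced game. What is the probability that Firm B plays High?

Firm B's strategy Medium is strictly dominated by Low: -8 > -9 and -4 > -5. Eliminate Medium.
Firm B's mix must leave Firm A indifferent between High and Low.
  Firm A's payoff from High: q·(-4) + (1−q)·(-7) = 3q - 7
  Firm A's payoff from Low: q·4 + (1−q)·(-9) = 13q - 9
  3q - 7 = 13q - 9  ⇒  -10q = -2  ⇒  q = 1/5.

q = 1/5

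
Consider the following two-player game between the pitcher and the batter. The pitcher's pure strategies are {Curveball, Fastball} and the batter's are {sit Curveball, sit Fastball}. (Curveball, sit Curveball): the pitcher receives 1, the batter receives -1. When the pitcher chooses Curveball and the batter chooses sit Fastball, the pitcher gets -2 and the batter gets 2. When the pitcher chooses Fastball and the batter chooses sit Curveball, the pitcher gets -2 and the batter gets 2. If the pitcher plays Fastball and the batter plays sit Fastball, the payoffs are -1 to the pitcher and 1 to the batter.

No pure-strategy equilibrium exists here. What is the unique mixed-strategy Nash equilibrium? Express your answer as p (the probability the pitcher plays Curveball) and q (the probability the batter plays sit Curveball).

p = 1/4, q = 1/4

In a mixed equilibrium the batter is indifferent between sit Curveball and sit Fastball; this condition fixes p.
  the batter's expected payoff from sit Curveball: p·(-1) + (1−p)·2 = -3p + 2
  the batter's expected payoff from sit Fastball: p·2 + (1−p)·1 = p + 1
  -3p + 2 = p + 1  ⇒  -4p = -1  ⇒  p = 1/4.
In a mixed equilibrium the pitcher is indifferent between Curveball and Fastball; this condition fixes q.
  the pitcher's expected payoff from Curveball: q·1 + (1−q)·(-2) = 3q - 2
  the pitcher's expected payoff from Fastball: q·(-2) + (1−q)·(-1) = -q - 1
  3q - 2 = -q - 1  ⇒  4q = 1  ⇒  q = 1/4.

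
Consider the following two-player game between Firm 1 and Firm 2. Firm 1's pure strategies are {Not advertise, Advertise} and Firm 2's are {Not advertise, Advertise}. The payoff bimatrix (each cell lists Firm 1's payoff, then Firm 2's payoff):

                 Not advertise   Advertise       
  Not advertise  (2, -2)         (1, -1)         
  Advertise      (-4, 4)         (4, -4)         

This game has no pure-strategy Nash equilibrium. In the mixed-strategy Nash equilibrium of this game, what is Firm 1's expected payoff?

4/3

For Firm 1 to be willing to mix, Firm 1 must be indifferent between Not advertise and Advertise, which pins down Firm 2's mix.
  Firm 1's payoff from Not advertise: q·2 + (1−q)·1 = q + 1
  Firm 1's payoff from Advertise: q·(-4) + (1−q)·4 = -8q + 4
  q + 1 = -8q + 4  ⇒  9q = 3  ⇒  q = 1/3.
At equilibrium Firm 1 is indifferent across rows, so Firm 1's payoff equals the payoff from Not advertise: (1/3)·2 + (2/3)·1 = 4/3.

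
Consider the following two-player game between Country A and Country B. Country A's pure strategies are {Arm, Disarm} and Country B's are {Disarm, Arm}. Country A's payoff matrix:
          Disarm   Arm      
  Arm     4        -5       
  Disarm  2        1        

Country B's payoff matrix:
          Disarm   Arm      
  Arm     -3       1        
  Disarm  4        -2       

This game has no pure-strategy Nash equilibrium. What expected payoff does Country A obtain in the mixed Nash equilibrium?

Country B's mix must leave Country A indifferent between Arm and Disarm.
  Country A's expected payoff from Arm: q·4 + (1−q)·(-5) = 9q - 5
  Country A's expected payoff from Disarm: q·2 + (1−q)·1 = q + 1
  9q - 5 = q + 1  ⇒  8q = 6  ⇒  q = 3/4.
At equilibrium Country A is indifferent across rows, so Country A's payoff equals the payoff from Arm: (3/4)·4 + (1/4)·(-5) = 7/4.

7/4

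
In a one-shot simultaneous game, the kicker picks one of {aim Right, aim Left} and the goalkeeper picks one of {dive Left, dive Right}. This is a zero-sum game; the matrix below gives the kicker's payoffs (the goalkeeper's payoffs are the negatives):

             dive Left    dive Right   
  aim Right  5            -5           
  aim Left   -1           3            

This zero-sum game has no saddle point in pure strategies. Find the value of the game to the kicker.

The kicker's indifference between aim Right and aim Left determines the goalkeeper's mixing probability q:
  the kicker's payoff from aim Right: q·5 + (1−q)·(-5) = 10q - 5
  the kicker's payoff from aim Left: q·(-1) + (1−q)·3 = -4q + 3
  10q - 5 = -4q + 3  ⇒  14q = 8  ⇒  q = 4/7.
The value is the kicker's expected payoff against this mix (using aim Right): (4/7)·5 + (3/7)·(-5) = 5/7.

v = 5/7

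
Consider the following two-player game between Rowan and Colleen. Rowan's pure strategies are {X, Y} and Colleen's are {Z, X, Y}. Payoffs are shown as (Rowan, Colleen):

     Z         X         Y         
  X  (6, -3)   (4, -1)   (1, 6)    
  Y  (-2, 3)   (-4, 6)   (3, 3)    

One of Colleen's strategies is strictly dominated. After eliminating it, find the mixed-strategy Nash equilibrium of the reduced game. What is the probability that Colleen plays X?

Colleen's strategy Z is strictly dominated by X: -1 > -3 and 6 > 3. Eliminate Z.
Colleen's mix must leave Rowan indifferent between X and Y.
  Rowan's payoff from X: q·4 + (1−q)·1 = 3q + 1
  Rowan's payoff from Y: q·(-4) + (1−q)·3 = -7q + 3
  3q + 1 = -7q + 3  ⇒  10q = 2  ⇒  q = 1/5.

q = 1/5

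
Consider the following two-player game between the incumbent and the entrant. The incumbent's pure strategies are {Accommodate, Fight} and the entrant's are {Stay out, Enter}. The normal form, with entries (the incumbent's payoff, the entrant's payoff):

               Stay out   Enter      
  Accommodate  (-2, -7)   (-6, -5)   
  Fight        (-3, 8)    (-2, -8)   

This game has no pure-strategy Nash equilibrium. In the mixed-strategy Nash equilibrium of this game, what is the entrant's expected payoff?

-16/3

The entrant's indifference between Stay out and Enter determines the incumbent's mixing probability p:
  the entrant's payoff to Stay out: p·(-7) + (1−p)·8 = -15p + 8
  the entrant's payoff to Enter: p·(-5) + (1−p)·(-8) = 3p - 8
  -15p + 8 = 3p - 8  ⇒  -18p = -16  ⇒  p = 8/9.
At equilibrium the entrant is indifferent across columns, so the entrant's payoff equals the payoff from Stay out: (8/9)·(-7) + (1/9)·8 = -16/3.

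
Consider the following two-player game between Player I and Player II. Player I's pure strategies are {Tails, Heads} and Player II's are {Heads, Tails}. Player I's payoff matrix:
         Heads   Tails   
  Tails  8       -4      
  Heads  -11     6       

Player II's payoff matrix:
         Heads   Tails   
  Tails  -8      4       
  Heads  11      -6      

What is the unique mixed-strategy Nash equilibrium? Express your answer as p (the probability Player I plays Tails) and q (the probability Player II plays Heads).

Player I's mix must leave Player II indifferent between Heads and Tails.
  Player II's payoff from Heads: p·(-8) + (1−p)·11 = -19p + 11
  Player II's payoff from Tails: p·4 + (1−p)·(-6) = 10p - 6
  -19p + 11 = 10p - 6  ⇒  -29p = -17  ⇒  p = 17/29.
Player II's mix must leave Player I indifferent between Tails and Heads.
  Player I's expected payoff from Tails: q·8 + (1−q)·(-4) = 12q - 4
  Player I's expected payoff from Heads: q·(-11) + (1−q)·6 = -17q + 6
  12q - 4 = -17q + 6  ⇒  29q = 10  ⇒  q = 10/29.

p = 17/29, q = 10/29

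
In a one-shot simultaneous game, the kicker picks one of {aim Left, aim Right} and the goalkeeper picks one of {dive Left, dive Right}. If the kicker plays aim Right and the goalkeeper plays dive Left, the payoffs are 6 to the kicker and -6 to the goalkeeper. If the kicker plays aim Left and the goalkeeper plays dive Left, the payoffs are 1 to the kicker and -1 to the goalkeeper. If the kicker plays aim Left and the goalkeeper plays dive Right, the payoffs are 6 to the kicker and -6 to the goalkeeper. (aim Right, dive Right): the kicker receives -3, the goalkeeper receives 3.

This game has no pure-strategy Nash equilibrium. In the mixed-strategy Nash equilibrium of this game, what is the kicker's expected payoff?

39/14

In a mixed equilibrium the kicker is indifferent between aim Left and aim Right; this condition fixes q.
  the kicker's payoff from aim Left: q·1 + (1−q)·6 = -5q + 6
  the kicker's payoff from aim Right: q·6 + (1−q)·(-3) = 9q - 3
  -5q + 6 = 9q - 3  ⇒  -14q = -9  ⇒  q = 9/14.
At equilibrium the kicker is indifferent across rows, so the kicker's payoff equals the payoff from aim Left: (9/14)·1 + (5/14)·6 = 39/14.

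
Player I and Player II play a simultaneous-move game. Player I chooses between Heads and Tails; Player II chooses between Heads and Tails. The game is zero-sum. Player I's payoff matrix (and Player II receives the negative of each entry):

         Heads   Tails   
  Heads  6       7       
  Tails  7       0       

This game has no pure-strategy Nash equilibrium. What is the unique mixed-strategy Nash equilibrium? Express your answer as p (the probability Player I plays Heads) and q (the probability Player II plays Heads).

Set Player II's expected payoff from Heads equal to that from Tails:
  Player II's payoff from Heads: p·(-6) + (1−p)·(-7) = p - 7
  Player II's payoff from Tails: p·(-7) + (1−p)·0 = -7p
  p - 7 = -7p  ⇒  8p = 7  ⇒  p = 7/8.
For Player I to be willing to mix, Player I must be indifferent between Heads and Tails, which pins down Player II's mix.
  Player I's expected payoff from Heads: q·6 + (1−q)·7 = -q + 7
  Player I's expected payoff from Tails: q·7 + (1−q)·0 = 7q
  -q + 7 = 7q  ⇒  -8q = -7  ⇒  q = 7/8.

p = 7/8, q = 7/8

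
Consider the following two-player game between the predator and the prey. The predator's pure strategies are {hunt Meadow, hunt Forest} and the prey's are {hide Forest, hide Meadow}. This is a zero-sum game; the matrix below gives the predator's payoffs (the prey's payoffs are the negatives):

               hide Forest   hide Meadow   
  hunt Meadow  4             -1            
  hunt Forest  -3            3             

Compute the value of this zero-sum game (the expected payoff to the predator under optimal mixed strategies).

Set the predator's expected payoff from hunt Meadow equal to that from hunt Forest:
  the predator's expected payoff from hunt Meadow: q·4 + (1−q)·(-1) = 5q - 1
  the predator's expected payoff from hunt Forest: q·(-3) + (1−q)·3 = -6q + 3
  5q - 1 = -6q + 3  ⇒  11q = 4  ⇒  q = 4/11.
The value is the predator's expected payoff against this mix (using hunt Meadow): (4/11)·4 + (7/11)·(-1) = 9/11.

v = 9/11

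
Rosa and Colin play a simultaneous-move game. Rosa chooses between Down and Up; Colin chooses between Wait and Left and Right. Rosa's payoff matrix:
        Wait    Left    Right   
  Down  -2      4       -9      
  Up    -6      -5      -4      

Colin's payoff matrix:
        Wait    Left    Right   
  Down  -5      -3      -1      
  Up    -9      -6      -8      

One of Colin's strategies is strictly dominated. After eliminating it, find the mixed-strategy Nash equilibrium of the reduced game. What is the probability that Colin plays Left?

q = 5/14

Colin's strategy Wait is strictly dominated by Left: -3 > -5 and -6 > -9. Eliminate Wait.
Set Rosa's expected payoff from Down equal to that from Up:
  Rosa's payoff to Down: q·4 + (1−q)·(-9) = 13q - 9
  Rosa's payoff to Up: q·(-5) + (1−q)·(-4) = -q - 4
  13q - 9 = -q - 4  ⇒  14q = 5  ⇒  q = 5/14.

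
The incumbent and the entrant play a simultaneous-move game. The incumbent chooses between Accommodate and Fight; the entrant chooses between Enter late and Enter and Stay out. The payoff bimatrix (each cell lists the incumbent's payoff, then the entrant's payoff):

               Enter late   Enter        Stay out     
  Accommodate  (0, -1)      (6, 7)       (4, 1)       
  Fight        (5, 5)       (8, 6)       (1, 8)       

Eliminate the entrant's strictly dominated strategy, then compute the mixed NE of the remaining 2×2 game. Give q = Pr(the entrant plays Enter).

q = 3/5

The entrant's strategy Enter late is strictly dominated by Stay out: 1 > -1 and 8 > 5. Eliminate Enter late.
Set the incumbent's expected payoff from Accommodate equal to that from Fight:
  the incumbent's payoff from Accommodate: q·6 + (1−q)·4 = 2q + 4
  the incumbent's payoff from Fight: q·8 + (1−q)·1 = 7q + 1
  2q + 4 = 7q + 1  ⇒  -5q = -3  ⇒  q = 3/5.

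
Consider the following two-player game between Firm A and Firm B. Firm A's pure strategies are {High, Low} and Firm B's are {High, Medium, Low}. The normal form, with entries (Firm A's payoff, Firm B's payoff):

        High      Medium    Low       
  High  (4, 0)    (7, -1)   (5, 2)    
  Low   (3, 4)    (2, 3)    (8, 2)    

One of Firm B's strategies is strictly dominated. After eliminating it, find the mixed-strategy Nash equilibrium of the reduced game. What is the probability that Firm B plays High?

Firm B's strategy Medium is strictly dominated by High: 0 > -1 and 4 > 3. Eliminate Medium.
For Firm A to be willing to mix, Firm A must be indifferent between High and Low, which pins down Firm B's mix.
  Firm A's payoff from High: q·4 + (1−q)·5 = -q + 5
  Firm A's payoff from Low: q·3 + (1−q)·8 = -5q + 8
  -q + 5 = -5q + 8  ⇒  4q = 3  ⇒  q = 3/4.

q = 3/4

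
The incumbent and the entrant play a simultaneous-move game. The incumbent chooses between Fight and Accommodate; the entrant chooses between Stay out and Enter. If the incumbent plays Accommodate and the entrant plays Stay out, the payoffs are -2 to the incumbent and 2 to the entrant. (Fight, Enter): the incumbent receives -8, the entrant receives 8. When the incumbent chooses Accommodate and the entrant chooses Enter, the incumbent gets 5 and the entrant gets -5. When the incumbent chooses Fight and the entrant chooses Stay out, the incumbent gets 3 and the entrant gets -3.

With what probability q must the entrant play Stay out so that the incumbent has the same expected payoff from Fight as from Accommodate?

In a mixed equilibrium the incumbent is indifferent between Fight and Accommodate; this condition fixes q.
  the incumbent's expected payoff from Fight: q·3 + (1−q)·(-8) = 11q - 8
  the incumbent's expected payoff from Accommodate: q·(-2) + (1−q)·5 = -7q + 5
  11q - 8 = -7q + 5  ⇒  18q = 13  ⇒  q = 13/18.

q = 13/18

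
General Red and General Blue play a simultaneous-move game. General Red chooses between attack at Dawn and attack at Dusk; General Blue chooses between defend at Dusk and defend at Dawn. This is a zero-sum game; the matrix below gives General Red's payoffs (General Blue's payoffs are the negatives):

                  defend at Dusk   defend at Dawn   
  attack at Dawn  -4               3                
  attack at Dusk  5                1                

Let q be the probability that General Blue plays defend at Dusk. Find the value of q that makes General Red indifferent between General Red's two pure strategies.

q = 2/11

General Blue's mix must leave General Red indifferent between attack at Dawn and attack at Dusk.
  General Red's expected payoff from attack at Dawn: q·(-4) + (1−q)·3 = -7q + 3
  General Red's expected payoff from attack at Dusk: q·5 + (1−q)·1 = 4q + 1
  -7q + 3 = 4q + 1  ⇒  -11q = -2  ⇒  q = 2/11.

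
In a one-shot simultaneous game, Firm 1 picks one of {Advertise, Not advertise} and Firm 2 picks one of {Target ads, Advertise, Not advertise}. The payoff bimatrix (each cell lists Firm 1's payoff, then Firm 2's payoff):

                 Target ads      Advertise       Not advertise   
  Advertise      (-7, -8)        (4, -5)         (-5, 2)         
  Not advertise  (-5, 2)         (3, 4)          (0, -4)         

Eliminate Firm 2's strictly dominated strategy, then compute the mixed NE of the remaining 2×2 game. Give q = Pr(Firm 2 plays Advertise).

q = 5/6

Firm 2's strategy Target ads is strictly dominated by Advertise: -5 > -8 and 4 > 2. Eliminate Target ads.
Firm 2's mix must leave Firm 1 indifferent between Advertise and Not advertise.
  Firm 1's payoff to Advertise: q·4 + (1−q)·(-5) = 9q - 5
  Firm 1's payoff to Not advertise: q·3 + (1−q)·0 = 3q
  9q - 5 = 3q  ⇒  6q = 5  ⇒  q = 5/6.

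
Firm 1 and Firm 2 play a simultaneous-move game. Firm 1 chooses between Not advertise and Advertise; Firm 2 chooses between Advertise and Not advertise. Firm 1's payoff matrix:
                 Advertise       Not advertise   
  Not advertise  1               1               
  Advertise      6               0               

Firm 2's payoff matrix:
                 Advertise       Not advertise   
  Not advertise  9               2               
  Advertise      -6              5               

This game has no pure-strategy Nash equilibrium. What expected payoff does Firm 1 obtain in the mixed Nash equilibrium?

1

Firm 2's mix must leave Firm 1 indifferent between Not advertise and Advertise.
  Firm 1's expected payoff from Not advertise: q·1 + (1−q)·1 = 1
  Firm 1's expected payoff from Advertise: q·6 + (1−q)·0 = 6q
  1 = 6q  ⇒  -6q = -1  ⇒  q = 1/6.
At equilibrium Firm 1 is indifferent across rows, so Firm 1's payoff equals the payoff from Not advertise: (1/6)·1 + (5/6)·1 = 1.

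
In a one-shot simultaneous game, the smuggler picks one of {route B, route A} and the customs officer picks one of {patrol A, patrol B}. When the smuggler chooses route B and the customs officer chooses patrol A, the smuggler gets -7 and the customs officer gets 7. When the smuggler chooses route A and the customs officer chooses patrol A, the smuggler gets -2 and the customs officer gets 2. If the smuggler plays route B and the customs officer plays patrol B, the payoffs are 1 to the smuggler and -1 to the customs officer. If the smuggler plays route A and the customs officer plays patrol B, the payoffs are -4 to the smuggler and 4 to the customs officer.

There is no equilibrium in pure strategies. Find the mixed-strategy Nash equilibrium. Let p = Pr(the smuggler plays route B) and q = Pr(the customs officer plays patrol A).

In a mixed equilibrium the customs officer is indifferent between patrol A and patrol B; this condition fixes p.
  the customs officer's expected payoff from patrol A: p·7 + (1−p)·2 = 5p + 2
  the customs officer's expected payoff from patrol B: p·(-1) + (1−p)·4 = -5p + 4
  5p + 2 = -5p + 4  ⇒  10p = 2  ⇒  p = 1/5.
Set the smuggler's expected payoff from route B equal to that from route A:
  the smuggler's expected payoff from route B: q·(-7) + (1−q)·1 = -8q + 1
  the smuggler's expected payoff from route A: q·(-2) + (1−q)·(-4) = 2q - 4
  -8q + 1 = 2q - 4  ⇒  -10q = -5  ⇒  q = 1/2.

p = 1/5, q = 1/2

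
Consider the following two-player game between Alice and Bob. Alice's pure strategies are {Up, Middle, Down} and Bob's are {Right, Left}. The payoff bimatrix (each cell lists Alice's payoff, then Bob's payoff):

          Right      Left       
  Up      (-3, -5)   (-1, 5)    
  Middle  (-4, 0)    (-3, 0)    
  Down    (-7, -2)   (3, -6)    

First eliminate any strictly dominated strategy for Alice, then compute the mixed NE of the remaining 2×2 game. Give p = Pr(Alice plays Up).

p = 2/7

Alice's strategy Middle is strictly dominated by Up: -3 > -4 and -1 > -3. Eliminate Middle.
For Bob to be willing to mix, Bob must be indifferent between Right and Left, which pins down Alice's mix.
  Bob's expected payoff from Right: p·(-5) + (1−p)·(-2) = -3p - 2
  Bob's expected payoff from Left: p·5 + (1−p)·(-6) = 11p - 6
  -3p - 2 = 11p - 6  ⇒  -14p = -4  ⇒  p = 2/7.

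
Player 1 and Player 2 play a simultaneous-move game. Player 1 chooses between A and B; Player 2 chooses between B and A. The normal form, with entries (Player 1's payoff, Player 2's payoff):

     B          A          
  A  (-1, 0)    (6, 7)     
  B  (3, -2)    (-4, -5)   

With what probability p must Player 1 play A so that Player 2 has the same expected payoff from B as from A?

p = 3/10

For Player 2 to be willing to mix, Player 2 must be indifferent between B and A, which pins down Player 1's mix.
  Player 2's payoff to B: p·0 + (1−p)·(-2) = 2p - 2
  Player 2's payoff to A: p·7 + (1−p)·(-5) = 12p - 5
  2p - 2 = 12p - 5  ⇒  -10p = -3  ⇒  p = 3/10.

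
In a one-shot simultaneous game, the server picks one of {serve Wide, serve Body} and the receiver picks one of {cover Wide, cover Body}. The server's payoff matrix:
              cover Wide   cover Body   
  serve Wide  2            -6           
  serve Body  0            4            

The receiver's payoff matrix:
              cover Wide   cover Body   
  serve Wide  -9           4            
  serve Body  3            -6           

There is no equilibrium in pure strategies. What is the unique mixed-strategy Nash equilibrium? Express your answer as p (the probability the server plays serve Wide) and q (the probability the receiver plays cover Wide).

p = 9/22, q = 5/6

The receiver's indifference between cover Wide and cover Body determines the server's mixing probability p:
  the receiver's payoff to cover Wide: p·(-9) + (1−p)·3 = -12p + 3
  the receiver's payoff to cover Body: p·4 + (1−p)·(-6) = 10p - 6
  -12p + 3 = 10p - 6  ⇒  -22p = -9  ⇒  p = 9/22.
The receiver's mix must leave the server indifferent between serve Wide and serve Body.
  the server's payoff to serve Wide: q·2 + (1−q)·(-6) = 8q - 6
  the server's payoff to serve Body: q·0 + (1−q)·4 = -4q + 4
  8q - 6 = -4q + 4  ⇒  12q = 10  ⇒  q = 5/6.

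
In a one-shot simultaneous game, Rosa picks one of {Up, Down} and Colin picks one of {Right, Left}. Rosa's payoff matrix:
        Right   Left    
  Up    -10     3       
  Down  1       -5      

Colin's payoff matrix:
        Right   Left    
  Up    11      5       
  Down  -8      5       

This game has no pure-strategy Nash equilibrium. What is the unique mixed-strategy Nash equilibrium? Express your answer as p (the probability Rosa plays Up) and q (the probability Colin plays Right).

p = 13/19, q = 8/19

In a mixed equilibrium Colin is indifferent between Right and Left; this condition fixes p.
  Colin's payoff to Right: p·11 + (1−p)·(-8) = 19p - 8
  Colin's payoff to Left: p·5 + (1−p)·5 = 5
  19p - 8 = 5  ⇒  19p = 13  ⇒  p = 13/19.
Set Rosa's expected payoff from Up equal to that from Down:
  Rosa's payoff from Up: q·(-10) + (1−q)·3 = -13q + 3
  Rosa's payoff from Down: q·1 + (1−q)·(-5) = 6q - 5
  -13q + 3 = 6q - 5  ⇒  -19q = -8  ⇒  q = 8/19.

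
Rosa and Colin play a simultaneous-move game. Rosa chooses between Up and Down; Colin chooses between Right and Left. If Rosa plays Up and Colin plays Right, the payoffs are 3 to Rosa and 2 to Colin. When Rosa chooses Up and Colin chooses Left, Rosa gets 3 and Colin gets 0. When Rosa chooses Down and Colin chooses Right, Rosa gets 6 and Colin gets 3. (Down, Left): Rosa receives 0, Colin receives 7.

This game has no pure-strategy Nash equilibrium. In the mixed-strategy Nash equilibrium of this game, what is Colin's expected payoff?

7/3

Colin's indifference between Right and Left determines Rosa's mixing probability p:
  Colin's payoff to Right: p·2 + (1−p)·3 = -p + 3
  Colin's payoff to Left: p·0 + (1−p)·7 = -7p + 7
  -p + 3 = -7p + 7  ⇒  6p = 4  ⇒  p = 2/3.
At equilibrium Colin is indifferent across columns, so Colin's payoff equals the payoff from Right: (2/3)·2 + (1/3)·3 = 7/3.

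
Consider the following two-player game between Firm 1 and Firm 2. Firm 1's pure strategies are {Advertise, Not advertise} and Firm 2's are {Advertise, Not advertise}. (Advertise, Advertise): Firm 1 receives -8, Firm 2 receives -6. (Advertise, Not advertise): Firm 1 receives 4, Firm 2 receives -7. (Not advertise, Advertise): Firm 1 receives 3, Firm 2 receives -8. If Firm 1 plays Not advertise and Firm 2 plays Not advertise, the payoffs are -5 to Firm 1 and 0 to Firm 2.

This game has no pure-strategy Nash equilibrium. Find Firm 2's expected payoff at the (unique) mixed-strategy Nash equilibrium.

-56/9

In a mixed equilibrium Firm 2 is indifferent between Advertise and Not advertise; this condition fixes p.
  Firm 2's payoff from Advertise: p·(-6) + (1−p)·(-8) = 2p - 8
  Firm 2's payoff from Not advertise: p·(-7) + (1−p)·0 = -7p
  2p - 8 = -7p  ⇒  9p = 8  ⇒  p = 8/9.
At equilibrium Firm 2 is indifferent across columns, so Firm 2's payoff equals the payoff from Advertise: (8/9)·(-6) + (1/9)·(-8) = -56/9.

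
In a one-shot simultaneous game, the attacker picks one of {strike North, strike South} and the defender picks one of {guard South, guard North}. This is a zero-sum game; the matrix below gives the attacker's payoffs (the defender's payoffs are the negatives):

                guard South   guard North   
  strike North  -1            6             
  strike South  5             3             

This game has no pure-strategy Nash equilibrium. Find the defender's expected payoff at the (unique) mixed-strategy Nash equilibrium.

For the defender to be willing to mix, the defender must be indifferent between guard South and guard North, which pins down the attacker's mix.
  the defender's payoff to guard South: p·1 + (1−p)·(-5) = 6p - 5
  the defender's payoff to guard North: p·(-6) + (1−p)·(-3) = -3p - 3
  6p - 5 = -3p - 3  ⇒  9p = 2  ⇒  p = 2/9.
At equilibrium the defender is indifferent across columns, so the defender's payoff equals the payoff from guard South: (2/9)·1 + (7/9)·(-5) = -11/3.

-11/3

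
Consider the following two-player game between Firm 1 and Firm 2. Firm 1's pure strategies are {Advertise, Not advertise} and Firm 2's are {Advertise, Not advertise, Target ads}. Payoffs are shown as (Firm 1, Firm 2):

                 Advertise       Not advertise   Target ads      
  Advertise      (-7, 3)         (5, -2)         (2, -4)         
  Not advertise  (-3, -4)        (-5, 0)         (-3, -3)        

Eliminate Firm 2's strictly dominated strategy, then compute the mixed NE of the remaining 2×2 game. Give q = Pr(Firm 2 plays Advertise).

Firm 2's strategy Target ads is strictly dominated by Not advertise: -2 > -4 and 0 > -3. Eliminate Target ads.
Set Firm 1's expected payoff from Advertise equal to that from Not advertise:
  Firm 1's payoff from Advertise: q·(-7) + (1−q)·5 = -12q + 5
  Firm 1's payoff from Not advertise: q·(-3) + (1−q)·(-5) = 2q - 5
  -12q + 5 = 2q - 5  ⇒  -14q = -10  ⇒  q = 5/7.

q = 5/7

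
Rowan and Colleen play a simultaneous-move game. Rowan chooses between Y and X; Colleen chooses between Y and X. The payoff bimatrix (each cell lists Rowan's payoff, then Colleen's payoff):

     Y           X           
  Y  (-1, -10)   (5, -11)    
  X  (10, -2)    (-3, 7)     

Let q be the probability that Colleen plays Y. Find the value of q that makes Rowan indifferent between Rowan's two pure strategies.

q = 8/19

Colleen's mix must leave Rowan indifferent between Y and X.
  Rowan's expected payoff from Y: q·(-1) + (1−q)·5 = -6q + 5
  Rowan's expected payoff from X: q·10 + (1−q)·(-3) = 13q - 3
  -6q + 5 = 13q - 3  ⇒  -19q = -8  ⇒  q = 8/19.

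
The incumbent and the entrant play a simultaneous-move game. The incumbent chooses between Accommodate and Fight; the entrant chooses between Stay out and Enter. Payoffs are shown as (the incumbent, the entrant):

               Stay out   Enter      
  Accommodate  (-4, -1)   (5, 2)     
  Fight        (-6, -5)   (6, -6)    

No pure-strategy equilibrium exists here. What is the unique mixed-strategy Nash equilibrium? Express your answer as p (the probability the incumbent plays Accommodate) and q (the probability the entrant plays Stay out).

p = 1/4, q = 1/3

For the entrant to be willing to mix, the entrant must be indifferent between Stay out and Enter, which pins down the incumbent's mix.
  the entrant's payoff to Stay out: p·(-1) + (1−p)·(-5) = 4p - 5
  the entrant's payoff to Enter: p·2 + (1−p)·(-6) = 8p - 6
  4p - 5 = 8p - 6  ⇒  -4p = -1  ⇒  p = 1/4.
The entrant's mix must leave the incumbent indifferent between Accommodate and Fight.
  the incumbent's payoff from Accommodate: q·(-4) + (1−q)·5 = -9q + 5
  the incumbent's payoff from Fight: q·(-6) + (1−q)·6 = -12q + 6
  -9q + 5 = -12q + 6  ⇒  3q = 1  ⇒  q = 1/3.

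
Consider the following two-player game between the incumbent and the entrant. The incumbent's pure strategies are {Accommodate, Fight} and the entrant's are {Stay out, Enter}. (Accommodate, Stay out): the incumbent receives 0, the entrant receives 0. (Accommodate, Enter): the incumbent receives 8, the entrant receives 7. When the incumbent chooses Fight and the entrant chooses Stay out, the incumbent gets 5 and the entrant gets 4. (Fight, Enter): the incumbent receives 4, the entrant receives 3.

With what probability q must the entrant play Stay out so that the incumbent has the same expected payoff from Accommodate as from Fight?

q = 4/9

In a mixed equilibrium the incumbent is indifferent between Accommodate and Fight; this condition fixes q.
  the incumbent's expected payoff from Accommodate: q·0 + (1−q)·8 = -8q + 8
  the incumbent's expected payoff from Fight: q·5 + (1−q)·4 = q + 4
  -8q + 8 = q + 4  ⇒  -9q = -4  ⇒  q = 4/9.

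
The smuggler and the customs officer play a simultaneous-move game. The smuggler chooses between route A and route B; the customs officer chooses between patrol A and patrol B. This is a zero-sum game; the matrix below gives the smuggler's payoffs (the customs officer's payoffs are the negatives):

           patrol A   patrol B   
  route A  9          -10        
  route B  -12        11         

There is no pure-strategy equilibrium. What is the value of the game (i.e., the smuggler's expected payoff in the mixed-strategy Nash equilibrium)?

The smuggler's indifference between route A and route B determines the customs officer's mixing probability q:
  the smuggler's payoff from route A: q·9 + (1−q)·(-10) = 19q - 10
  the smuggler's payoff from route B: q·(-12) + (1−q)·11 = -23q + 11
  19q - 10 = -23q + 11  ⇒  42q = 21  ⇒  q = 1/2.
The value is the smuggler's expected payoff against this mix (using route A): (1/2)·9 + (1/2)·(-10) = -1/2.

v = -1/2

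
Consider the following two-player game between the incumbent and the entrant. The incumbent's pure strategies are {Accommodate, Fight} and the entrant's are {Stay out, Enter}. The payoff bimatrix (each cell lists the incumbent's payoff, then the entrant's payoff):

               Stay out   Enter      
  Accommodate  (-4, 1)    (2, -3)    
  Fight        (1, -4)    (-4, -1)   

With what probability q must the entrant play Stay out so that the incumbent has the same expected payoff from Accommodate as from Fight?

q = 6/11

Set the incumbent's expected payoff from Accommodate equal to that from Fight:
  the incumbent's expected payoff from Accommodate: q·(-4) + (1−q)·2 = -6q + 2
  the incumbent's expected payoff from Fight: q·1 + (1−q)·(-4) = 5q - 4
  -6q + 2 = 5q - 4  ⇒  -11q = -6  ⇒  q = 6/11.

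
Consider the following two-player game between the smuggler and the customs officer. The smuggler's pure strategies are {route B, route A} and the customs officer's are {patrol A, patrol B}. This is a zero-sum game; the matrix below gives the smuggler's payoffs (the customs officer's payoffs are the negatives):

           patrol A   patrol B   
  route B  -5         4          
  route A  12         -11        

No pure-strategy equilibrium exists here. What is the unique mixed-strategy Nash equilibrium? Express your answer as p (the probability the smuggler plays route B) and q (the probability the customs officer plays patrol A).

p = 23/32, q = 15/32

In a mixed equilibrium the customs officer is indifferent between patrol A and patrol B; this condition fixes p.
  the customs officer's payoff from patrol A: p·5 + (1−p)·(-12) = 17p - 12
  the customs officer's payoff from patrol B: p·(-4) + (1−p)·11 = -15p + 11
  17p - 12 = -15p + 11  ⇒  32p = 23  ⇒  p = 23/32.
In a mixed equilibrium the smuggler is indifferent between route B and route A; this condition fixes q.
  the smuggler's expected payoff from route B: q·(-5) + (1−q)·4 = -9q + 4
  the smuggler's expected payoff from route A: q·12 + (1−q)·(-11) = 23q - 11
  -9q + 4 = 23q - 11  ⇒  -32q = -15  ⇒  q = 15/32.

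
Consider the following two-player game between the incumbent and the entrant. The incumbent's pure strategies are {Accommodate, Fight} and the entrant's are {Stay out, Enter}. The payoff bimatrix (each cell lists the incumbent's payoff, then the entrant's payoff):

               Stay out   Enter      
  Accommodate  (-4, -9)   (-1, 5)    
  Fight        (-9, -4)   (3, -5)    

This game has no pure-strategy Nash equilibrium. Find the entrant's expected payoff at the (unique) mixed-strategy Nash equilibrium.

-13/3

Set the entrant's expected payoff from Stay out equal to that from Enter:
  the entrant's expected payoff from Stay out: p·(-9) + (1−p)·(-4) = -5p - 4
  the entrant's expected payoff from Enter: p·5 + (1−p)·(-5) = 10p - 5
  -5p - 4 = 10p - 5  ⇒  -15p = -1  ⇒  p = 1/15.
At equilibrium the entrant is indifferent across columns, so the entrant's payoff equals the payoff from Stay out: (1/15)·(-9) + (14/15)·(-4) = -13/3.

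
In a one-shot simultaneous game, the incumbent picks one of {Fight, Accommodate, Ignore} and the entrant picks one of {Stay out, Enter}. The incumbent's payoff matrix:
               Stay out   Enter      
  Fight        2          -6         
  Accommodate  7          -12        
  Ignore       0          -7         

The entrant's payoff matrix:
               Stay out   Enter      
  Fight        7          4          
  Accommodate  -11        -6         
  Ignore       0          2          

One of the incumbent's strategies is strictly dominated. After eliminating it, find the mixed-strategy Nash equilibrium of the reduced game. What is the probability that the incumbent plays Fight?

The incumbent's strategy Ignore is strictly dominated by Fight: 2 > 0 and -6 > -7. Eliminate Ignore.
The incumbent's mix must leave the entrant indifferent between Stay out and Enter.
  the entrant's expected payoff from Stay out: p·7 + (1−p)·(-11) = 18p - 11
  the entrant's expected payoff from Enter: p·4 + (1−p)·(-6) = 10p - 6
  18p - 11 = 10p - 6  ⇒  8p = 5  ⇒  p = 5/8.

p = 5/8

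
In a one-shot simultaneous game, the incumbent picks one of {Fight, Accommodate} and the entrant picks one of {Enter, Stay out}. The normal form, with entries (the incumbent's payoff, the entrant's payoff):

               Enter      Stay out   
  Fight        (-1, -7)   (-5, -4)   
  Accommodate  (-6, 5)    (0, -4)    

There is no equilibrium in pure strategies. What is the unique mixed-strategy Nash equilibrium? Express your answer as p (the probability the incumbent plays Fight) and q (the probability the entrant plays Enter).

The entrant's indifference between Enter and Stay out determines the incumbent's mixing probability p:
  the entrant's payoff to Enter: p·(-7) + (1−p)·5 = -12p + 5
  the entrant's payoff to Stay out: p·(-4) + (1−p)·(-4) = -4
  -12p + 5 = -4  ⇒  -12p = -9  ⇒  p = 3/4.
For the incumbent to be willing to mix, the incumbent must be indifferent between Fight and Accommodate, which pins down the entrant's mix.
  the incumbent's payoff from Fight: q·(-1) + (1−q)·(-5) = 4q - 5
  the incumbent's payoff from Accommodate: q·(-6) + (1−q)·0 = -6q
  4q - 5 = -6q  ⇒  10q = 5  ⇒  q = 1/2.

p = 3/4, q = 1/2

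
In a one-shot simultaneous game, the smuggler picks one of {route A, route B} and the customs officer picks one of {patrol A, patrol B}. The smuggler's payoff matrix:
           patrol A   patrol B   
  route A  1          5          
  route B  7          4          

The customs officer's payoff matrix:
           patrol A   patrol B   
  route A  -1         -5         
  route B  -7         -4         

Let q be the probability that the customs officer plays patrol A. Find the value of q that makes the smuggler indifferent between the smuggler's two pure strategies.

For the smuggler to be willing to mix, the smuggler must be indifferent between route A and route B, which pins down the customs officer's mix.
  the smuggler's expected payoff from route A: q·1 + (1−q)·5 = -4q + 5
  the smuggler's expected payoff from route B: q·7 + (1−q)·4 = 3q + 4
  -4q + 5 = 3q + 4  ⇒  -7q = -1  ⇒  q = 1/7.

q = 1/7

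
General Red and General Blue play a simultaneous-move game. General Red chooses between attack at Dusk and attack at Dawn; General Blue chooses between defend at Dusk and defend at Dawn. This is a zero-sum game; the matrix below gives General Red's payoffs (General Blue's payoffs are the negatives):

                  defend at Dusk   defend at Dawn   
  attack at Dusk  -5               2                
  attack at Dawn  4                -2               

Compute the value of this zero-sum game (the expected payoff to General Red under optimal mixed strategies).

v = -2/13

For General Red to be willing to mix, General Red must be indifferent between attack at Dusk and attack at Dawn, which pins down General Blue's mix.
  General Red's payoff from attack at Dusk: q·(-5) + (1−q)·2 = -7q + 2
  General Red's payoff from attack at Dawn: q·4 + (1−q)·(-2) = 6q - 2
  -7q + 2 = 6q - 2  ⇒  -13q = -4  ⇒  q = 4/13.
The value is General Red's expected payoff against this mix (using attack at Dusk): (4/13)·(-5) + (9/13)·2 = -2/13.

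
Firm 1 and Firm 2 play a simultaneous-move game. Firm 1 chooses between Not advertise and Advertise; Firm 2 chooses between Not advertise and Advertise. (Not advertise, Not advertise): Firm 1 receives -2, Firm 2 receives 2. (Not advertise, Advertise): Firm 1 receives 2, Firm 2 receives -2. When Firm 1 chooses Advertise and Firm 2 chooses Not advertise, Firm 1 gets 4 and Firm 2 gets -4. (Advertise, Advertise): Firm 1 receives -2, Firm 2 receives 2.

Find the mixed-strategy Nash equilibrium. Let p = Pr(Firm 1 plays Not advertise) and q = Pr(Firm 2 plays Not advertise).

p = 3/5, q = 2/5

Firm 1's mix must leave Firm 2 indifferent between Not advertise and Advertise.
  Firm 2's expected payoff from Not advertise: p·2 + (1−p)·(-4) = 6p - 4
  Firm 2's expected payoff from Advertise: p·(-2) + (1−p)·2 = -4p + 2
  6p - 4 = -4p + 2  ⇒  10p = 6  ⇒  p = 3/5.
Set Firm 1's expected payoff from Not advertise equal to that from Advertise:
  Firm 1's expected payoff from Not advertise: q·(-2) + (1−q)·2 = -4q + 2
  Firm 1's expected payoff from Advertise: q·4 + (1−q)·(-2) = 6q - 2
  -4q + 2 = 6q - 2  ⇒  -10q = -4  ⇒  q = 2/5.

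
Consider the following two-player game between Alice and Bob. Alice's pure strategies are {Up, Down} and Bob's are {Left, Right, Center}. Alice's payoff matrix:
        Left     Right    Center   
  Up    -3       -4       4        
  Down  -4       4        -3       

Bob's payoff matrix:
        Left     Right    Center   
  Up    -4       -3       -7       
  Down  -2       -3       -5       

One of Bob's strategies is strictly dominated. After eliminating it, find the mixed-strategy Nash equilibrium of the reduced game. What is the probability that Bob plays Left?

q = 8/9

Bob's strategy Center is strictly dominated by Left: -4 > -7 and -2 > -5. Eliminate Center.
Alice's indifference between Up and Down determines Bob's mixing probability q:
  Alice's payoff from Up: q·(-3) + (1−q)·(-4) = q - 4
  Alice's payoff from Down: q·(-4) + (1−q)·4 = -8q + 4
  q - 4 = -8q + 4  ⇒  9q = 8  ⇒  q = 8/9.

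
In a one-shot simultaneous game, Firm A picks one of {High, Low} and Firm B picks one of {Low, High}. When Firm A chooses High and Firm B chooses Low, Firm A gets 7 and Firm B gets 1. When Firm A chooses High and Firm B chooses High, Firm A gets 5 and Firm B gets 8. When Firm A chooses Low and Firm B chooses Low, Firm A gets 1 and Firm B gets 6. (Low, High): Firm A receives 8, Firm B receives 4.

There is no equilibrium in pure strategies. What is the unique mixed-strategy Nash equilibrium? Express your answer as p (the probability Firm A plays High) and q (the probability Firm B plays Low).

p = 2/9, q = 1/3

Firm B's indifference between Low and High determines Firm A's mixing probability p:
  Firm B's expected payoff from Low: p·1 + (1−p)·6 = -5p + 6
  Firm B's expected payoff from High: p·8 + (1−p)·4 = 4p + 4
  -5p + 6 = 4p + 4  ⇒  -9p = -2  ⇒  p = 2/9.
Set Firm A's expected payoff from High equal to that from Low:
  Firm A's payoff from High: q·7 + (1−q)·5 = 2q + 5
  Firm A's payoff from Low: q·1 + (1−q)·8 = -7q + 8
  2q + 5 = -7q + 8  ⇒  9q = 3  ⇒  q = 1/3.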